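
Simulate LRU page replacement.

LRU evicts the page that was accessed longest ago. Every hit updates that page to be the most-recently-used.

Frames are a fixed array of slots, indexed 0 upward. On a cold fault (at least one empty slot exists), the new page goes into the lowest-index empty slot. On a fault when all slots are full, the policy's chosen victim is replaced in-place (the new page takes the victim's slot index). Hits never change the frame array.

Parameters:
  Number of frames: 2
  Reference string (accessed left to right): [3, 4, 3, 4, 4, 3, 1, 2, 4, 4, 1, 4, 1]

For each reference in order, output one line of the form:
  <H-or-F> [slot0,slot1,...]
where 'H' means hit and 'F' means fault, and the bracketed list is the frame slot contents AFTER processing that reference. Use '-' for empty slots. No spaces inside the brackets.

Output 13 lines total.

F [3,-]
F [3,4]
H [3,4]
H [3,4]
H [3,4]
H [3,4]
F [3,1]
F [2,1]
F [2,4]
H [2,4]
F [1,4]
H [1,4]
H [1,4]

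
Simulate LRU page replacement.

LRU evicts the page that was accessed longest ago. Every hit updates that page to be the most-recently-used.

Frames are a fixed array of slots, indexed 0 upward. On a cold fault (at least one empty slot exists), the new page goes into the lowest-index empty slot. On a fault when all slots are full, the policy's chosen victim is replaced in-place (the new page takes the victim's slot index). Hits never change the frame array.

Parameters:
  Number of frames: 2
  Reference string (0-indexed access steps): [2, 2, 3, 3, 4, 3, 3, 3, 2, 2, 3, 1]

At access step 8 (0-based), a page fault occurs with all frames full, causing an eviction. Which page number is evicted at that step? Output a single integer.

Step 0: ref 2 -> FAULT, frames=[2,-]
Step 1: ref 2 -> HIT, frames=[2,-]
Step 2: ref 3 -> FAULT, frames=[2,3]
Step 3: ref 3 -> HIT, frames=[2,3]
Step 4: ref 4 -> FAULT, evict 2, frames=[4,3]
Step 5: ref 3 -> HIT, frames=[4,3]
Step 6: ref 3 -> HIT, frames=[4,3]
Step 7: ref 3 -> HIT, frames=[4,3]
Step 8: ref 2 -> FAULT, evict 4, frames=[2,3]
At step 8: evicted page 4

Answer: 4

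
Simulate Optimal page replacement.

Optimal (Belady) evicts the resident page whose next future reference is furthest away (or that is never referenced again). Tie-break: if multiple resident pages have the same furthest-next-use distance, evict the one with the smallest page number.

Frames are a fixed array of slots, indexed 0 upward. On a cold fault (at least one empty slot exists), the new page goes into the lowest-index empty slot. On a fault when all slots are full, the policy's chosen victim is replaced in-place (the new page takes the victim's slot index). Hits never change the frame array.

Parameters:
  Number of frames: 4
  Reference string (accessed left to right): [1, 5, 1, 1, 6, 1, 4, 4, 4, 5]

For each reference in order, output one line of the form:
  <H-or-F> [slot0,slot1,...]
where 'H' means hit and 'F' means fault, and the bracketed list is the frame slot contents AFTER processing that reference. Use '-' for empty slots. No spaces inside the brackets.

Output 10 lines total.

F [1,-,-,-]
F [1,5,-,-]
H [1,5,-,-]
H [1,5,-,-]
F [1,5,6,-]
H [1,5,6,-]
F [1,5,6,4]
H [1,5,6,4]
H [1,5,6,4]
H [1,5,6,4]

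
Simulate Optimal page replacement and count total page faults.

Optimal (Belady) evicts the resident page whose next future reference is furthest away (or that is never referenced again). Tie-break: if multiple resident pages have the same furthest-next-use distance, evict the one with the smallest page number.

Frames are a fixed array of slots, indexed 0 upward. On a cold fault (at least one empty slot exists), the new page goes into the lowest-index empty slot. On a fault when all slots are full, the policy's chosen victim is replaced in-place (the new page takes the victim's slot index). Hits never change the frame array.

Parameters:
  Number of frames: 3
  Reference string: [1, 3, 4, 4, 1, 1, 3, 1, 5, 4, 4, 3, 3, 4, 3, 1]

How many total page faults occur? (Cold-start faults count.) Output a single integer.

Answer: 5

Derivation:
Step 0: ref 1 → FAULT, frames=[1,-,-]
Step 1: ref 3 → FAULT, frames=[1,3,-]
Step 2: ref 4 → FAULT, frames=[1,3,4]
Step 3: ref 4 → HIT, frames=[1,3,4]
Step 4: ref 1 → HIT, frames=[1,3,4]
Step 5: ref 1 → HIT, frames=[1,3,4]
Step 6: ref 3 → HIT, frames=[1,3,4]
Step 7: ref 1 → HIT, frames=[1,3,4]
Step 8: ref 5 → FAULT (evict 1), frames=[5,3,4]
Step 9: ref 4 → HIT, frames=[5,3,4]
Step 10: ref 4 → HIT, frames=[5,3,4]
Step 11: ref 3 → HIT, frames=[5,3,4]
Step 12: ref 3 → HIT, frames=[5,3,4]
Step 13: ref 4 → HIT, frames=[5,3,4]
Step 14: ref 3 → HIT, frames=[5,3,4]
Step 15: ref 1 → FAULT (evict 3), frames=[5,1,4]
Total faults: 5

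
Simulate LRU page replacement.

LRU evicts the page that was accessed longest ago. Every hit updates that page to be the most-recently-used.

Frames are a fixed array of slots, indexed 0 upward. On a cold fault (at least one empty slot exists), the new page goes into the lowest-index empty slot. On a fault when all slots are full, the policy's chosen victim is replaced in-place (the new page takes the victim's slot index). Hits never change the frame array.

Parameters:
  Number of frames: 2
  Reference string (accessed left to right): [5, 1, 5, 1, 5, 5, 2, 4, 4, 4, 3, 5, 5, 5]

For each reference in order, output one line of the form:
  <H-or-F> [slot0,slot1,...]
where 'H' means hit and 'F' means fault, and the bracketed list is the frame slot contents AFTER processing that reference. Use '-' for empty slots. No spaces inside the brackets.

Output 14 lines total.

F [5,-]
F [5,1]
H [5,1]
H [5,1]
H [5,1]
H [5,1]
F [5,2]
F [4,2]
H [4,2]
H [4,2]
F [4,3]
F [5,3]
H [5,3]
H [5,3]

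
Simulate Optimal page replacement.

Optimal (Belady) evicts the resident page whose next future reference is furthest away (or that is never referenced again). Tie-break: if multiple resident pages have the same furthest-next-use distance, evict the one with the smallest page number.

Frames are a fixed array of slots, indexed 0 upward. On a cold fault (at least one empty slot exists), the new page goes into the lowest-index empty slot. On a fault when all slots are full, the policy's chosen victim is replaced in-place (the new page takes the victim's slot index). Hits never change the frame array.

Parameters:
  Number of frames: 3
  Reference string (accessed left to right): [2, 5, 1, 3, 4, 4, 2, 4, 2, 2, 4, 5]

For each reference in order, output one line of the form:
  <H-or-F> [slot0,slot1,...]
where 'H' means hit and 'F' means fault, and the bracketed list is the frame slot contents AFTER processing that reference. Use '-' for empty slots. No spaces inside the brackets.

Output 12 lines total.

F [2,-,-]
F [2,5,-]
F [2,5,1]
F [2,5,3]
F [2,5,4]
H [2,5,4]
H [2,5,4]
H [2,5,4]
H [2,5,4]
H [2,5,4]
H [2,5,4]
H [2,5,4]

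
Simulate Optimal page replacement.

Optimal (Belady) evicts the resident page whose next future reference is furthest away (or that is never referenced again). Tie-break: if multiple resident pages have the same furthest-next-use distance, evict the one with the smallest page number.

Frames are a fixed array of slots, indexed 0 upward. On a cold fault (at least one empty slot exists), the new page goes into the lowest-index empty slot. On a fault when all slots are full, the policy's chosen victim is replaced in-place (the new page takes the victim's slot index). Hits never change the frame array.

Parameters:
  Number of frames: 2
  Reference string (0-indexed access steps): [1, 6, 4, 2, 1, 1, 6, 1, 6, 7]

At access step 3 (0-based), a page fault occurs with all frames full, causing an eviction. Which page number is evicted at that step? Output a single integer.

Answer: 4

Derivation:
Step 0: ref 1 -> FAULT, frames=[1,-]
Step 1: ref 6 -> FAULT, frames=[1,6]
Step 2: ref 4 -> FAULT, evict 6, frames=[1,4]
Step 3: ref 2 -> FAULT, evict 4, frames=[1,2]
At step 3: evicted page 4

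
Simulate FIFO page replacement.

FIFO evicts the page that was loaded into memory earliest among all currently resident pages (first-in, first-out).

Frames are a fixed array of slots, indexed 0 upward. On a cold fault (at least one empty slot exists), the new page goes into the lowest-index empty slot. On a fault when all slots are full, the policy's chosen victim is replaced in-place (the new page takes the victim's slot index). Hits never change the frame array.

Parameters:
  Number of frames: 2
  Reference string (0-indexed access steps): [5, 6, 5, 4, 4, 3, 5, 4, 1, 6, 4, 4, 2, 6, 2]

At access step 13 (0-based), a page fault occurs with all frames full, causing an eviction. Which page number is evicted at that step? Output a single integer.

Answer: 4

Derivation:
Step 0: ref 5 -> FAULT, frames=[5,-]
Step 1: ref 6 -> FAULT, frames=[5,6]
Step 2: ref 5 -> HIT, frames=[5,6]
Step 3: ref 4 -> FAULT, evict 5, frames=[4,6]
Step 4: ref 4 -> HIT, frames=[4,6]
Step 5: ref 3 -> FAULT, evict 6, frames=[4,3]
Step 6: ref 5 -> FAULT, evict 4, frames=[5,3]
Step 7: ref 4 -> FAULT, evict 3, frames=[5,4]
Step 8: ref 1 -> FAULT, evict 5, frames=[1,4]
Step 9: ref 6 -> FAULT, evict 4, frames=[1,6]
Step 10: ref 4 -> FAULT, evict 1, frames=[4,6]
Step 11: ref 4 -> HIT, frames=[4,6]
Step 12: ref 2 -> FAULT, evict 6, frames=[4,2]
Step 13: ref 6 -> FAULT, evict 4, frames=[6,2]
At step 13: evicted page 4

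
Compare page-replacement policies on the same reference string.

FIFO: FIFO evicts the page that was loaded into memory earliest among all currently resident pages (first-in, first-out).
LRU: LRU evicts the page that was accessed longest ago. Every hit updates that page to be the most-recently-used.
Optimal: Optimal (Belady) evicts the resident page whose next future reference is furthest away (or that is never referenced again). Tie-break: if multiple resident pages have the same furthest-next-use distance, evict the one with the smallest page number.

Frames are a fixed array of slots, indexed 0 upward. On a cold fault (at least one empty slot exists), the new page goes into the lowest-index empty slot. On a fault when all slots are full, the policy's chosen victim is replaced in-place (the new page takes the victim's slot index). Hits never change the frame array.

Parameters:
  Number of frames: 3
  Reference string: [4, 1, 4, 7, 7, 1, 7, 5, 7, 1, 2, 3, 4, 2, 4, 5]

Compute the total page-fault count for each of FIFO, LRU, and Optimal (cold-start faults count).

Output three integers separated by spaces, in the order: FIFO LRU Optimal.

Answer: 8 8 7

Derivation:
--- FIFO ---
  step 0: ref 4 -> FAULT, frames=[4,-,-] (faults so far: 1)
  step 1: ref 1 -> FAULT, frames=[4,1,-] (faults so far: 2)
  step 2: ref 4 -> HIT, frames=[4,1,-] (faults so far: 2)
  step 3: ref 7 -> FAULT, frames=[4,1,7] (faults so far: 3)
  step 4: ref 7 -> HIT, frames=[4,1,7] (faults so far: 3)
  step 5: ref 1 -> HIT, frames=[4,1,7] (faults so far: 3)
  step 6: ref 7 -> HIT, frames=[4,1,7] (faults so far: 3)
  step 7: ref 5 -> FAULT, evict 4, frames=[5,1,7] (faults so far: 4)
  step 8: ref 7 -> HIT, frames=[5,1,7] (faults so far: 4)
  step 9: ref 1 -> HIT, frames=[5,1,7] (faults so far: 4)
  step 10: ref 2 -> FAULT, evict 1, frames=[5,2,7] (faults so far: 5)
  step 11: ref 3 -> FAULT, evict 7, frames=[5,2,3] (faults so far: 6)
  step 12: ref 4 -> FAULT, evict 5, frames=[4,2,3] (faults so far: 7)
  step 13: ref 2 -> HIT, frames=[4,2,3] (faults so far: 7)
  step 14: ref 4 -> HIT, frames=[4,2,3] (faults so far: 7)
  step 15: ref 5 -> FAULT, evict 2, frames=[4,5,3] (faults so far: 8)
  FIFO total faults: 8
--- LRU ---
  step 0: ref 4 -> FAULT, frames=[4,-,-] (faults so far: 1)
  step 1: ref 1 -> FAULT, frames=[4,1,-] (faults so far: 2)
  step 2: ref 4 -> HIT, frames=[4,1,-] (faults so far: 2)
  step 3: ref 7 -> FAULT, frames=[4,1,7] (faults so far: 3)
  step 4: ref 7 -> HIT, frames=[4,1,7] (faults so far: 3)
  step 5: ref 1 -> HIT, frames=[4,1,7] (faults so far: 3)
  step 6: ref 7 -> HIT, frames=[4,1,7] (faults so far: 3)
  step 7: ref 5 -> FAULT, evict 4, frames=[5,1,7] (faults so far: 4)
  step 8: ref 7 -> HIT, frames=[5,1,7] (faults so far: 4)
  step 9: ref 1 -> HIT, frames=[5,1,7] (faults so far: 4)
  step 10: ref 2 -> FAULT, evict 5, frames=[2,1,7] (faults so far: 5)
  step 11: ref 3 -> FAULT, evict 7, frames=[2,1,3] (faults so far: 6)
  step 12: ref 4 -> FAULT, evict 1, frames=[2,4,3] (faults so far: 7)
  step 13: ref 2 -> HIT, frames=[2,4,3] (faults so far: 7)
  step 14: ref 4 -> HIT, frames=[2,4,3] (faults so far: 7)
  step 15: ref 5 -> FAULT, evict 3, frames=[2,4,5] (faults so far: 8)
  LRU total faults: 8
--- Optimal ---
  step 0: ref 4 -> FAULT, frames=[4,-,-] (faults so far: 1)
  step 1: ref 1 -> FAULT, frames=[4,1,-] (faults so far: 2)
  step 2: ref 4 -> HIT, frames=[4,1,-] (faults so far: 2)
  step 3: ref 7 -> FAULT, frames=[4,1,7] (faults so far: 3)
  step 4: ref 7 -> HIT, frames=[4,1,7] (faults so far: 3)
  step 5: ref 1 -> HIT, frames=[4,1,7] (faults so far: 3)
  step 6: ref 7 -> HIT, frames=[4,1,7] (faults so far: 3)
  step 7: ref 5 -> FAULT, evict 4, frames=[5,1,7] (faults so far: 4)
  step 8: ref 7 -> HIT, frames=[5,1,7] (faults so far: 4)
  step 9: ref 1 -> HIT, frames=[5,1,7] (faults so far: 4)
  step 10: ref 2 -> FAULT, evict 1, frames=[5,2,7] (faults so far: 5)
  step 11: ref 3 -> FAULT, evict 7, frames=[5,2,3] (faults so far: 6)
  step 12: ref 4 -> FAULT, evict 3, frames=[5,2,4] (faults so far: 7)
  step 13: ref 2 -> HIT, frames=[5,2,4] (faults so far: 7)
  step 14: ref 4 -> HIT, frames=[5,2,4] (faults so far: 7)
  step 15: ref 5 -> HIT, frames=[5,2,4] (faults so far: 7)
  Optimal total faults: 7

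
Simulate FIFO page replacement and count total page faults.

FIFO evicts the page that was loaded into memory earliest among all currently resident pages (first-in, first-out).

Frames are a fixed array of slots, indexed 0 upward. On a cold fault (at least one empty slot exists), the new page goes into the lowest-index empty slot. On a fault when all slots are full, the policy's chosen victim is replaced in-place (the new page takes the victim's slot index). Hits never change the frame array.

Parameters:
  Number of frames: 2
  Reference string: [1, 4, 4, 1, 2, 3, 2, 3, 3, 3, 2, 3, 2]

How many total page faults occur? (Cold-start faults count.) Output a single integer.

Step 0: ref 1 → FAULT, frames=[1,-]
Step 1: ref 4 → FAULT, frames=[1,4]
Step 2: ref 4 → HIT, frames=[1,4]
Step 3: ref 1 → HIT, frames=[1,4]
Step 4: ref 2 → FAULT (evict 1), frames=[2,4]
Step 5: ref 3 → FAULT (evict 4), frames=[2,3]
Step 6: ref 2 → HIT, frames=[2,3]
Step 7: ref 3 → HIT, frames=[2,3]
Step 8: ref 3 → HIT, frames=[2,3]
Step 9: ref 3 → HIT, frames=[2,3]
Step 10: ref 2 → HIT, frames=[2,3]
Step 11: ref 3 → HIT, frames=[2,3]
Step 12: ref 2 → HIT, frames=[2,3]
Total faults: 4

Answer: 4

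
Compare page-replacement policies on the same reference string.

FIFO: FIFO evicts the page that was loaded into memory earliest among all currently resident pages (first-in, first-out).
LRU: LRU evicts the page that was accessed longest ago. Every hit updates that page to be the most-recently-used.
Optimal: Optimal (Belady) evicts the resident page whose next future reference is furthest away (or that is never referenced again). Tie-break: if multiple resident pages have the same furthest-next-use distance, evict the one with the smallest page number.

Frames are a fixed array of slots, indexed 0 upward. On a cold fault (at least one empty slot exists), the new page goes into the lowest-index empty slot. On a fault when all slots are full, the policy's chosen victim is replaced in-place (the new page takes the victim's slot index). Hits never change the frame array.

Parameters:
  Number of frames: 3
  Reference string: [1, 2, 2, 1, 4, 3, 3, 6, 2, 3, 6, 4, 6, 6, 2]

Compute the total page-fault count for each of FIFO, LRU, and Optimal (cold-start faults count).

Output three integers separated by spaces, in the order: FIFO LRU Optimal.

--- FIFO ---
  step 0: ref 1 -> FAULT, frames=[1,-,-] (faults so far: 1)
  step 1: ref 2 -> FAULT, frames=[1,2,-] (faults so far: 2)
  step 2: ref 2 -> HIT, frames=[1,2,-] (faults so far: 2)
  step 3: ref 1 -> HIT, frames=[1,2,-] (faults so far: 2)
  step 4: ref 4 -> FAULT, frames=[1,2,4] (faults so far: 3)
  step 5: ref 3 -> FAULT, evict 1, frames=[3,2,4] (faults so far: 4)
  step 6: ref 3 -> HIT, frames=[3,2,4] (faults so far: 4)
  step 7: ref 6 -> FAULT, evict 2, frames=[3,6,4] (faults so far: 5)
  step 8: ref 2 -> FAULT, evict 4, frames=[3,6,2] (faults so far: 6)
  step 9: ref 3 -> HIT, frames=[3,6,2] (faults so far: 6)
  step 10: ref 6 -> HIT, frames=[3,6,2] (faults so far: 6)
  step 11: ref 4 -> FAULT, evict 3, frames=[4,6,2] (faults so far: 7)
  step 12: ref 6 -> HIT, frames=[4,6,2] (faults so far: 7)
  step 13: ref 6 -> HIT, frames=[4,6,2] (faults so far: 7)
  step 14: ref 2 -> HIT, frames=[4,6,2] (faults so far: 7)
  FIFO total faults: 7
--- LRU ---
  step 0: ref 1 -> FAULT, frames=[1,-,-] (faults so far: 1)
  step 1: ref 2 -> FAULT, frames=[1,2,-] (faults so far: 2)
  step 2: ref 2 -> HIT, frames=[1,2,-] (faults so far: 2)
  step 3: ref 1 -> HIT, frames=[1,2,-] (faults so far: 2)
  step 4: ref 4 -> FAULT, frames=[1,2,4] (faults so far: 3)
  step 5: ref 3 -> FAULT, evict 2, frames=[1,3,4] (faults so far: 4)
  step 6: ref 3 -> HIT, frames=[1,3,4] (faults so far: 4)
  step 7: ref 6 -> FAULT, evict 1, frames=[6,3,4] (faults so far: 5)
  step 8: ref 2 -> FAULT, evict 4, frames=[6,3,2] (faults so far: 6)
  step 9: ref 3 -> HIT, frames=[6,3,2] (faults so far: 6)
  step 10: ref 6 -> HIT, frames=[6,3,2] (faults so far: 6)
  step 11: ref 4 -> FAULT, evict 2, frames=[6,3,4] (faults so far: 7)
  step 12: ref 6 -> HIT, frames=[6,3,4] (faults so far: 7)
  step 13: ref 6 -> HIT, frames=[6,3,4] (faults so far: 7)
  step 14: ref 2 -> FAULT, evict 3, frames=[6,2,4] (faults so far: 8)
  LRU total faults: 8
--- Optimal ---
  step 0: ref 1 -> FAULT, frames=[1,-,-] (faults so far: 1)
  step 1: ref 2 -> FAULT, frames=[1,2,-] (faults so far: 2)
  step 2: ref 2 -> HIT, frames=[1,2,-] (faults so far: 2)
  step 3: ref 1 -> HIT, frames=[1,2,-] (faults so far: 2)
  step 4: ref 4 -> FAULT, frames=[1,2,4] (faults so far: 3)
  step 5: ref 3 -> FAULT, evict 1, frames=[3,2,4] (faults so far: 4)
  step 6: ref 3 -> HIT, frames=[3,2,4] (faults so far: 4)
  step 7: ref 6 -> FAULT, evict 4, frames=[3,2,6] (faults so far: 5)
  step 8: ref 2 -> HIT, frames=[3,2,6] (faults so far: 5)
  step 9: ref 3 -> HIT, frames=[3,2,6] (faults so far: 5)
  step 10: ref 6 -> HIT, frames=[3,2,6] (faults so far: 5)
  step 11: ref 4 -> FAULT, evict 3, frames=[4,2,6] (faults so far: 6)
  step 12: ref 6 -> HIT, frames=[4,2,6] (faults so far: 6)
  step 13: ref 6 -> HIT, frames=[4,2,6] (faults so far: 6)
  step 14: ref 2 -> HIT, frames=[4,2,6] (faults so far: 6)
  Optimal total faults: 6

Answer: 7 8 6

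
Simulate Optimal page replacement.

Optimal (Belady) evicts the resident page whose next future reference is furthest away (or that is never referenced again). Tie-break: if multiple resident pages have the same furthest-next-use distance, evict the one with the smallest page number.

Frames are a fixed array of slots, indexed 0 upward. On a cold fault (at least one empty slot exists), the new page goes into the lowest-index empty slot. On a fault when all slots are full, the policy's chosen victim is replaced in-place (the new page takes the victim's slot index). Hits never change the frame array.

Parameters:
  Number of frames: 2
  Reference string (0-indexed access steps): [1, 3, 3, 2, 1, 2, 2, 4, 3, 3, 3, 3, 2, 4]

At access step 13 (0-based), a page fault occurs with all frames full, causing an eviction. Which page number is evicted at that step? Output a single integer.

Step 0: ref 1 -> FAULT, frames=[1,-]
Step 1: ref 3 -> FAULT, frames=[1,3]
Step 2: ref 3 -> HIT, frames=[1,3]
Step 3: ref 2 -> FAULT, evict 3, frames=[1,2]
Step 4: ref 1 -> HIT, frames=[1,2]
Step 5: ref 2 -> HIT, frames=[1,2]
Step 6: ref 2 -> HIT, frames=[1,2]
Step 7: ref 4 -> FAULT, evict 1, frames=[4,2]
Step 8: ref 3 -> FAULT, evict 4, frames=[3,2]
Step 9: ref 3 -> HIT, frames=[3,2]
Step 10: ref 3 -> HIT, frames=[3,2]
Step 11: ref 3 -> HIT, frames=[3,2]
Step 12: ref 2 -> HIT, frames=[3,2]
Step 13: ref 4 -> FAULT, evict 2, frames=[3,4]
At step 13: evicted page 2

Answer: 2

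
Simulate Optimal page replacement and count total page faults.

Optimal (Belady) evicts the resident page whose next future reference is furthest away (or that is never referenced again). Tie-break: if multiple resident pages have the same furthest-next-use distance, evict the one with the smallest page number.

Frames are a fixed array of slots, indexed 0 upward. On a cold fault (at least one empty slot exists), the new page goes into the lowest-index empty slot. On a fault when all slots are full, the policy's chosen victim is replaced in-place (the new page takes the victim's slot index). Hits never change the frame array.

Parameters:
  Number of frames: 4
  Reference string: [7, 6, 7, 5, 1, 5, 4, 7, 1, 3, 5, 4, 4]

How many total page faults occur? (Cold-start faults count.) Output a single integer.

Step 0: ref 7 → FAULT, frames=[7,-,-,-]
Step 1: ref 6 → FAULT, frames=[7,6,-,-]
Step 2: ref 7 → HIT, frames=[7,6,-,-]
Step 3: ref 5 → FAULT, frames=[7,6,5,-]
Step 4: ref 1 → FAULT, frames=[7,6,5,1]
Step 5: ref 5 → HIT, frames=[7,6,5,1]
Step 6: ref 4 → FAULT (evict 6), frames=[7,4,5,1]
Step 7: ref 7 → HIT, frames=[7,4,5,1]
Step 8: ref 1 → HIT, frames=[7,4,5,1]
Step 9: ref 3 → FAULT (evict 1), frames=[7,4,5,3]
Step 10: ref 5 → HIT, frames=[7,4,5,3]
Step 11: ref 4 → HIT, frames=[7,4,5,3]
Step 12: ref 4 → HIT, frames=[7,4,5,3]
Total faults: 6

Answer: 6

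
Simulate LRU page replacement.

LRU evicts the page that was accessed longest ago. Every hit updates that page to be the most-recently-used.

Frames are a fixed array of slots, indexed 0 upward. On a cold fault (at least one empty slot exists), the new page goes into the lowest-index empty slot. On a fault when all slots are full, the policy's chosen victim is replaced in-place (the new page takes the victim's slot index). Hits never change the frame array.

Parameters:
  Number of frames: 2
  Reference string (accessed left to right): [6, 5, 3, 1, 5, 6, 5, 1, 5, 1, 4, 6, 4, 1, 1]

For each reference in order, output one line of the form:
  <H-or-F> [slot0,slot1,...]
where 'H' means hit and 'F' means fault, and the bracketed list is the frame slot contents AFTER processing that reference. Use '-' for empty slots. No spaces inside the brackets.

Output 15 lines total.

F [6,-]
F [6,5]
F [3,5]
F [3,1]
F [5,1]
F [5,6]
H [5,6]
F [5,1]
H [5,1]
H [5,1]
F [4,1]
F [4,6]
H [4,6]
F [4,1]
H [4,1]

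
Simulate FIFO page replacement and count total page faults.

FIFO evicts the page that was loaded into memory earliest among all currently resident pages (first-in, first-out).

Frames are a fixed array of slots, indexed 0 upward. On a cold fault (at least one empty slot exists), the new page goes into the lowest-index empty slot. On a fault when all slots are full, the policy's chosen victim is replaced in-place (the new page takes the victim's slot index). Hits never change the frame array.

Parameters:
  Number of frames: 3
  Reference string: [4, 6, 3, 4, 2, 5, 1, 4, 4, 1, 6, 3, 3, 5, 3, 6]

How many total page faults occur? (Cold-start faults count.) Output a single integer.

Step 0: ref 4 → FAULT, frames=[4,-,-]
Step 1: ref 6 → FAULT, frames=[4,6,-]
Step 2: ref 3 → FAULT, frames=[4,6,3]
Step 3: ref 4 → HIT, frames=[4,6,3]
Step 4: ref 2 → FAULT (evict 4), frames=[2,6,3]
Step 5: ref 5 → FAULT (evict 6), frames=[2,5,3]
Step 6: ref 1 → FAULT (evict 3), frames=[2,5,1]
Step 7: ref 4 → FAULT (evict 2), frames=[4,5,1]
Step 8: ref 4 → HIT, frames=[4,5,1]
Step 9: ref 1 → HIT, frames=[4,5,1]
Step 10: ref 6 → FAULT (evict 5), frames=[4,6,1]
Step 11: ref 3 → FAULT (evict 1), frames=[4,6,3]
Step 12: ref 3 → HIT, frames=[4,6,3]
Step 13: ref 5 → FAULT (evict 4), frames=[5,6,3]
Step 14: ref 3 → HIT, frames=[5,6,3]
Step 15: ref 6 → HIT, frames=[5,6,3]
Total faults: 10

Answer: 10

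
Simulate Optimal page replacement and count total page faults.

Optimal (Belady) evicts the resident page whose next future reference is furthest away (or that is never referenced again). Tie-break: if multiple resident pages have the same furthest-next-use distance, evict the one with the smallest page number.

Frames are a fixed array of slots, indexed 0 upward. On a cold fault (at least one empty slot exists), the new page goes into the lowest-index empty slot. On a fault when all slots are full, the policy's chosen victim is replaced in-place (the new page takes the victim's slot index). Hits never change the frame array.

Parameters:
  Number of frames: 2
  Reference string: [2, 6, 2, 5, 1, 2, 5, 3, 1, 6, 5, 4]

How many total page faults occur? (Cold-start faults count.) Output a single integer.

Answer: 9

Derivation:
Step 0: ref 2 → FAULT, frames=[2,-]
Step 1: ref 6 → FAULT, frames=[2,6]
Step 2: ref 2 → HIT, frames=[2,6]
Step 3: ref 5 → FAULT (evict 6), frames=[2,5]
Step 4: ref 1 → FAULT (evict 5), frames=[2,1]
Step 5: ref 2 → HIT, frames=[2,1]
Step 6: ref 5 → FAULT (evict 2), frames=[5,1]
Step 7: ref 3 → FAULT (evict 5), frames=[3,1]
Step 8: ref 1 → HIT, frames=[3,1]
Step 9: ref 6 → FAULT (evict 1), frames=[3,6]
Step 10: ref 5 → FAULT (evict 3), frames=[5,6]
Step 11: ref 4 → FAULT (evict 5), frames=[4,6]
Total faults: 9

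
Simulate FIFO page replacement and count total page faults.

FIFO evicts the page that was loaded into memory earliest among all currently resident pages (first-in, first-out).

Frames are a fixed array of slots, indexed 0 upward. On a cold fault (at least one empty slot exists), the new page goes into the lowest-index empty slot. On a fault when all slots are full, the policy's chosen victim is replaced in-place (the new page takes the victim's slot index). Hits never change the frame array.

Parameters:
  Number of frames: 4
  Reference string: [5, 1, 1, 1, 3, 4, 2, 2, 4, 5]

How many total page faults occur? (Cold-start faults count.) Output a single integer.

Answer: 6

Derivation:
Step 0: ref 5 → FAULT, frames=[5,-,-,-]
Step 1: ref 1 → FAULT, frames=[5,1,-,-]
Step 2: ref 1 → HIT, frames=[5,1,-,-]
Step 3: ref 1 → HIT, frames=[5,1,-,-]
Step 4: ref 3 → FAULT, frames=[5,1,3,-]
Step 5: ref 4 → FAULT, frames=[5,1,3,4]
Step 6: ref 2 → FAULT (evict 5), frames=[2,1,3,4]
Step 7: ref 2 → HIT, frames=[2,1,3,4]
Step 8: ref 4 → HIT, frames=[2,1,3,4]
Step 9: ref 5 → FAULT (evict 1), frames=[2,5,3,4]
Total faults: 6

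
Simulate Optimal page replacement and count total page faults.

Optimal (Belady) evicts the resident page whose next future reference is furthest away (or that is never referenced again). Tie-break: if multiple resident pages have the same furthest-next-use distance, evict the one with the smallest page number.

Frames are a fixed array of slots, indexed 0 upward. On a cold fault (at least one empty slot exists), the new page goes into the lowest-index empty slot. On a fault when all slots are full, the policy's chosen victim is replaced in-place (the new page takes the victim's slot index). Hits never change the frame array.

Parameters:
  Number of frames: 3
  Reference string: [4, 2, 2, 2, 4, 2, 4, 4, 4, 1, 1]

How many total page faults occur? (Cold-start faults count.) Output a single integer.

Answer: 3

Derivation:
Step 0: ref 4 → FAULT, frames=[4,-,-]
Step 1: ref 2 → FAULT, frames=[4,2,-]
Step 2: ref 2 → HIT, frames=[4,2,-]
Step 3: ref 2 → HIT, frames=[4,2,-]
Step 4: ref 4 → HIT, frames=[4,2,-]
Step 5: ref 2 → HIT, frames=[4,2,-]
Step 6: ref 4 → HIT, frames=[4,2,-]
Step 7: ref 4 → HIT, frames=[4,2,-]
Step 8: ref 4 → HIT, frames=[4,2,-]
Step 9: ref 1 → FAULT, frames=[4,2,1]
Step 10: ref 1 → HIT, frames=[4,2,1]
Total faults: 3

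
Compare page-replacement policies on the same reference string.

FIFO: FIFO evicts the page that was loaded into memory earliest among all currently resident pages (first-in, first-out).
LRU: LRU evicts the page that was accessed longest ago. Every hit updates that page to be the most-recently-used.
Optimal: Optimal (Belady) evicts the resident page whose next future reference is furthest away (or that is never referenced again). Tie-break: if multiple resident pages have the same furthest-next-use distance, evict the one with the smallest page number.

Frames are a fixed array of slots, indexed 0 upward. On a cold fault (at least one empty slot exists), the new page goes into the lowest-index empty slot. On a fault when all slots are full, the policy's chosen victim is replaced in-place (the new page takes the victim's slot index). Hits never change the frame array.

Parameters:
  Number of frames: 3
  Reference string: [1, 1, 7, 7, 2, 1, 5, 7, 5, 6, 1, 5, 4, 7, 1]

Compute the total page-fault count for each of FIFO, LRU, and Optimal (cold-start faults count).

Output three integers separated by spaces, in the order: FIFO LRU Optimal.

--- FIFO ---
  step 0: ref 1 -> FAULT, frames=[1,-,-] (faults so far: 1)
  step 1: ref 1 -> HIT, frames=[1,-,-] (faults so far: 1)
  step 2: ref 7 -> FAULT, frames=[1,7,-] (faults so far: 2)
  step 3: ref 7 -> HIT, frames=[1,7,-] (faults so far: 2)
  step 4: ref 2 -> FAULT, frames=[1,7,2] (faults so far: 3)
  step 5: ref 1 -> HIT, frames=[1,7,2] (faults so far: 3)
  step 6: ref 5 -> FAULT, evict 1, frames=[5,7,2] (faults so far: 4)
  step 7: ref 7 -> HIT, frames=[5,7,2] (faults so far: 4)
  step 8: ref 5 -> HIT, frames=[5,7,2] (faults so far: 4)
  step 9: ref 6 -> FAULT, evict 7, frames=[5,6,2] (faults so far: 5)
  step 10: ref 1 -> FAULT, evict 2, frames=[5,6,1] (faults so far: 6)
  step 11: ref 5 -> HIT, frames=[5,6,1] (faults so far: 6)
  step 12: ref 4 -> FAULT, evict 5, frames=[4,6,1] (faults so far: 7)
  step 13: ref 7 -> FAULT, evict 6, frames=[4,7,1] (faults so far: 8)
  step 14: ref 1 -> HIT, frames=[4,7,1] (faults so far: 8)
  FIFO total faults: 8
--- LRU ---
  step 0: ref 1 -> FAULT, frames=[1,-,-] (faults so far: 1)
  step 1: ref 1 -> HIT, frames=[1,-,-] (faults so far: 1)
  step 2: ref 7 -> FAULT, frames=[1,7,-] (faults so far: 2)
  step 3: ref 7 -> HIT, frames=[1,7,-] (faults so far: 2)
  step 4: ref 2 -> FAULT, frames=[1,7,2] (faults so far: 3)
  step 5: ref 1 -> HIT, frames=[1,7,2] (faults so far: 3)
  step 6: ref 5 -> FAULT, evict 7, frames=[1,5,2] (faults so far: 4)
  step 7: ref 7 -> FAULT, evict 2, frames=[1,5,7] (faults so far: 5)
  step 8: ref 5 -> HIT, frames=[1,5,7] (faults so far: 5)
  step 9: ref 6 -> FAULT, evict 1, frames=[6,5,7] (faults so far: 6)
  step 10: ref 1 -> FAULT, evict 7, frames=[6,5,1] (faults so far: 7)
  step 11: ref 5 -> HIT, frames=[6,5,1] (faults so far: 7)
  step 12: ref 4 -> FAULT, evict 6, frames=[4,5,1] (faults so far: 8)
  step 13: ref 7 -> FAULT, evict 1, frames=[4,5,7] (faults so far: 9)
  step 14: ref 1 -> FAULT, evict 5, frames=[4,1,7] (faults so far: 10)
  LRU total faults: 10
--- Optimal ---
  step 0: ref 1 -> FAULT, frames=[1,-,-] (faults so far: 1)
  step 1: ref 1 -> HIT, frames=[1,-,-] (faults so far: 1)
  step 2: ref 7 -> FAULT, frames=[1,7,-] (faults so far: 2)
  step 3: ref 7 -> HIT, frames=[1,7,-] (faults so far: 2)
  step 4: ref 2 -> FAULT, frames=[1,7,2] (faults so far: 3)
  step 5: ref 1 -> HIT, frames=[1,7,2] (faults so far: 3)
  step 6: ref 5 -> FAULT, evict 2, frames=[1,7,5] (faults so far: 4)
  step 7: ref 7 -> HIT, frames=[1,7,5] (faults so far: 4)
  step 8: ref 5 -> HIT, frames=[1,7,5] (faults so far: 4)
  step 9: ref 6 -> FAULT, evict 7, frames=[1,6,5] (faults so far: 5)
  step 10: ref 1 -> HIT, frames=[1,6,5] (faults so far: 5)
  step 11: ref 5 -> HIT, frames=[1,6,5] (faults so far: 5)
  step 12: ref 4 -> FAULT, evict 5, frames=[1,6,4] (faults so far: 6)
  step 13: ref 7 -> FAULT, evict 4, frames=[1,6,7] (faults so far: 7)
  step 14: ref 1 -> HIT, frames=[1,6,7] (faults so far: 7)
  Optimal total faults: 7

Answer: 8 10 7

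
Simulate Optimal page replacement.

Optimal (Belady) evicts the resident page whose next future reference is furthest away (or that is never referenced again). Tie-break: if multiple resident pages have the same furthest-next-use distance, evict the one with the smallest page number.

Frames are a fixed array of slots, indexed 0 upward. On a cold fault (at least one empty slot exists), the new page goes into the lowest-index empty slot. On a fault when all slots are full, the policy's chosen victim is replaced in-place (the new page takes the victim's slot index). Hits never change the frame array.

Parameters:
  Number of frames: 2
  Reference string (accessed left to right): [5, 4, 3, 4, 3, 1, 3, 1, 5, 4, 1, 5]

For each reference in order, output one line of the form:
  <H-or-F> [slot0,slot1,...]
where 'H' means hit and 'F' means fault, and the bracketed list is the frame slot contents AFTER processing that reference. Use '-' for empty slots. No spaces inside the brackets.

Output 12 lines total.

F [5,-]
F [5,4]
F [3,4]
H [3,4]
H [3,4]
F [3,1]
H [3,1]
H [3,1]
F [5,1]
F [4,1]
H [4,1]
F [4,5]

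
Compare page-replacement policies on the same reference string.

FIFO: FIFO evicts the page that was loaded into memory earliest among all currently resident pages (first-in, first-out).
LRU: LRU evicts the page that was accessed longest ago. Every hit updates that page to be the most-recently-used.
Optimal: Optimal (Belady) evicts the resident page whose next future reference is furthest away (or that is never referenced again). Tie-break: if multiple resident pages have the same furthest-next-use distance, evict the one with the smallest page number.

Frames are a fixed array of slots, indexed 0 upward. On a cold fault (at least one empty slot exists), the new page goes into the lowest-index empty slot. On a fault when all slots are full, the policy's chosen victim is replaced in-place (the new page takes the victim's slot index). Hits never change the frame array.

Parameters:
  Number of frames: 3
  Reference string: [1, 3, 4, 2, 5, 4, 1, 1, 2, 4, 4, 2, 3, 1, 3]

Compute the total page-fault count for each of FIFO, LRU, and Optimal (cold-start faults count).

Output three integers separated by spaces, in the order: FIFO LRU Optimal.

Answer: 10 9 7

Derivation:
--- FIFO ---
  step 0: ref 1 -> FAULT, frames=[1,-,-] (faults so far: 1)
  step 1: ref 3 -> FAULT, frames=[1,3,-] (faults so far: 2)
  step 2: ref 4 -> FAULT, frames=[1,3,4] (faults so far: 3)
  step 3: ref 2 -> FAULT, evict 1, frames=[2,3,4] (faults so far: 4)
  step 4: ref 5 -> FAULT, evict 3, frames=[2,5,4] (faults so far: 5)
  step 5: ref 4 -> HIT, frames=[2,5,4] (faults so far: 5)
  step 6: ref 1 -> FAULT, evict 4, frames=[2,5,1] (faults so far: 6)
  step 7: ref 1 -> HIT, frames=[2,5,1] (faults so far: 6)
  step 8: ref 2 -> HIT, frames=[2,5,1] (faults so far: 6)
  step 9: ref 4 -> FAULT, evict 2, frames=[4,5,1] (faults so far: 7)
  step 10: ref 4 -> HIT, frames=[4,5,1] (faults so far: 7)
  step 11: ref 2 -> FAULT, evict 5, frames=[4,2,1] (faults so far: 8)
  step 12: ref 3 -> FAULT, evict 1, frames=[4,2,3] (faults so far: 9)
  step 13: ref 1 -> FAULT, evict 4, frames=[1,2,3] (faults so far: 10)
  step 14: ref 3 -> HIT, frames=[1,2,3] (faults so far: 10)
  FIFO total faults: 10
--- LRU ---
  step 0: ref 1 -> FAULT, frames=[1,-,-] (faults so far: 1)
  step 1: ref 3 -> FAULT, frames=[1,3,-] (faults so far: 2)
  step 2: ref 4 -> FAULT, frames=[1,3,4] (faults so far: 3)
  step 3: ref 2 -> FAULT, evict 1, frames=[2,3,4] (faults so far: 4)
  step 4: ref 5 -> FAULT, evict 3, frames=[2,5,4] (faults so far: 5)
  step 5: ref 4 -> HIT, frames=[2,5,4] (faults so far: 5)
  step 6: ref 1 -> FAULT, evict 2, frames=[1,5,4] (faults so far: 6)
  step 7: ref 1 -> HIT, frames=[1,5,4] (faults so far: 6)
  step 8: ref 2 -> FAULT, evict 5, frames=[1,2,4] (faults so far: 7)
  step 9: ref 4 -> HIT, frames=[1,2,4] (faults so far: 7)
  step 10: ref 4 -> HIT, frames=[1,2,4] (faults so far: 7)
  step 11: ref 2 -> HIT, frames=[1,2,4] (faults so far: 7)
  step 12: ref 3 -> FAULT, evict 1, frames=[3,2,4] (faults so far: 8)
  step 13: ref 1 -> FAULT, evict 4, frames=[3,2,1] (faults so far: 9)
  step 14: ref 3 -> HIT, frames=[3,2,1] (faults so far: 9)
  LRU total faults: 9
--- Optimal ---
  step 0: ref 1 -> FAULT, frames=[1,-,-] (faults so far: 1)
  step 1: ref 3 -> FAULT, frames=[1,3,-] (faults so far: 2)
  step 2: ref 4 -> FAULT, frames=[1,3,4] (faults so far: 3)
  step 3: ref 2 -> FAULT, evict 3, frames=[1,2,4] (faults so far: 4)
  step 4: ref 5 -> FAULT, evict 2, frames=[1,5,4] (faults so far: 5)
  step 5: ref 4 -> HIT, frames=[1,5,4] (faults so far: 5)
  step 6: ref 1 -> HIT, frames=[1,5,4] (faults so far: 5)
  step 7: ref 1 -> HIT, frames=[1,5,4] (faults so far: 5)
  step 8: ref 2 -> FAULT, evict 5, frames=[1,2,4] (faults so far: 6)
  step 9: ref 4 -> HIT, frames=[1,2,4] (faults so far: 6)
  step 10: ref 4 -> HIT, frames=[1,2,4] (faults so far: 6)
  step 11: ref 2 -> HIT, frames=[1,2,4] (faults so far: 6)
  step 12: ref 3 -> FAULT, evict 2, frames=[1,3,4] (faults so far: 7)
  step 13: ref 1 -> HIT, frames=[1,3,4] (faults so far: 7)
  step 14: ref 3 -> HIT, frames=[1,3,4] (faults so far: 7)
  Optimal total faults: 7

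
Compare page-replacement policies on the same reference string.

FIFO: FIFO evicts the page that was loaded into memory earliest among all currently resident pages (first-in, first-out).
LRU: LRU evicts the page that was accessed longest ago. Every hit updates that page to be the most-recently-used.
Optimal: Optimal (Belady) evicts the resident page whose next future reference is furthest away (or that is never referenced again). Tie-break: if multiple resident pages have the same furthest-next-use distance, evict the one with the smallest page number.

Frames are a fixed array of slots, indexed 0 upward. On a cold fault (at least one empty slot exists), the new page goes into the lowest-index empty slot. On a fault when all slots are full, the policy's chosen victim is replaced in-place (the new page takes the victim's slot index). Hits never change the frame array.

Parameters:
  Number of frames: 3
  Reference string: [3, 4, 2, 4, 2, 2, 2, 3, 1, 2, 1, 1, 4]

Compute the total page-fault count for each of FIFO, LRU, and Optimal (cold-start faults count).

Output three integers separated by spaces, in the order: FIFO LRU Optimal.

--- FIFO ---
  step 0: ref 3 -> FAULT, frames=[3,-,-] (faults so far: 1)
  step 1: ref 4 -> FAULT, frames=[3,4,-] (faults so far: 2)
  step 2: ref 2 -> FAULT, frames=[3,4,2] (faults so far: 3)
  step 3: ref 4 -> HIT, frames=[3,4,2] (faults so far: 3)
  step 4: ref 2 -> HIT, frames=[3,4,2] (faults so far: 3)
  step 5: ref 2 -> HIT, frames=[3,4,2] (faults so far: 3)
  step 6: ref 2 -> HIT, frames=[3,4,2] (faults so far: 3)
  step 7: ref 3 -> HIT, frames=[3,4,2] (faults so far: 3)
  step 8: ref 1 -> FAULT, evict 3, frames=[1,4,2] (faults so far: 4)
  step 9: ref 2 -> HIT, frames=[1,4,2] (faults so far: 4)
  step 10: ref 1 -> HIT, frames=[1,4,2] (faults so far: 4)
  step 11: ref 1 -> HIT, frames=[1,4,2] (faults so far: 4)
  step 12: ref 4 -> HIT, frames=[1,4,2] (faults so far: 4)
  FIFO total faults: 4
--- LRU ---
  step 0: ref 3 -> FAULT, frames=[3,-,-] (faults so far: 1)
  step 1: ref 4 -> FAULT, frames=[3,4,-] (faults so far: 2)
  step 2: ref 2 -> FAULT, frames=[3,4,2] (faults so far: 3)
  step 3: ref 4 -> HIT, frames=[3,4,2] (faults so far: 3)
  step 4: ref 2 -> HIT, frames=[3,4,2] (faults so far: 3)
  step 5: ref 2 -> HIT, frames=[3,4,2] (faults so far: 3)
  step 6: ref 2 -> HIT, frames=[3,4,2] (faults so far: 3)
  step 7: ref 3 -> HIT, frames=[3,4,2] (faults so far: 3)
  step 8: ref 1 -> FAULT, evict 4, frames=[3,1,2] (faults so far: 4)
  step 9: ref 2 -> HIT, frames=[3,1,2] (faults so far: 4)
  step 10: ref 1 -> HIT, frames=[3,1,2] (faults so far: 4)
  step 11: ref 1 -> HIT, frames=[3,1,2] (faults so far: 4)
  step 12: ref 4 -> FAULT, evict 3, frames=[4,1,2] (faults so far: 5)
  LRU total faults: 5
--- Optimal ---
  step 0: ref 3 -> FAULT, frames=[3,-,-] (faults so far: 1)
  step 1: ref 4 -> FAULT, frames=[3,4,-] (faults so far: 2)
  step 2: ref 2 -> FAULT, frames=[3,4,2] (faults so far: 3)
  step 3: ref 4 -> HIT, frames=[3,4,2] (faults so far: 3)
  step 4: ref 2 -> HIT, frames=[3,4,2] (faults so far: 3)
  step 5: ref 2 -> HIT, frames=[3,4,2] (faults so far: 3)
  step 6: ref 2 -> HIT, frames=[3,4,2] (faults so far: 3)
  step 7: ref 3 -> HIT, frames=[3,4,2] (faults so far: 3)
  step 8: ref 1 -> FAULT, evict 3, frames=[1,4,2] (faults so far: 4)
  step 9: ref 2 -> HIT, frames=[1,4,2] (faults so far: 4)
  step 10: ref 1 -> HIT, frames=[1,4,2] (faults so far: 4)
  step 11: ref 1 -> HIT, frames=[1,4,2] (faults so far: 4)
  step 12: ref 4 -> HIT, frames=[1,4,2] (faults so far: 4)
  Optimal total faults: 4

Answer: 4 5 4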